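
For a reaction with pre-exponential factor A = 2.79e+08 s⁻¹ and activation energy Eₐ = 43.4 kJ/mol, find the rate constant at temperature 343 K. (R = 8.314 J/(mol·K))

6.86e+01 s⁻¹

Step 1: Use the Arrhenius equation: k = A × exp(-Eₐ/RT)
Step 2: Convert Eₐ to J/mol: 43.4 kJ/mol = 43400 J/mol
Step 3: Calculate the exponent: -Eₐ/(RT) = -43400/(8.314 × 343) = -15.21898
Step 4: k = 2.79e+08 × exp(-15.21898)
Step 5: k = 2.79e+08 × 2.45743e-07 = 6.8562e+01 s⁻¹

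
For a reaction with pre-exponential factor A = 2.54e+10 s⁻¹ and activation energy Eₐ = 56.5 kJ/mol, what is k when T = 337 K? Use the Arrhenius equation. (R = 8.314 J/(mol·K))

4.44e+01 s⁻¹

Step 1: Use the Arrhenius equation: k = A × exp(-Eₐ/RT)
Step 2: Convert Eₐ to J/mol: 56.5 kJ/mol = 56500 J/mol
Step 3: Calculate the exponent: -Eₐ/(RT) = -56500/(8.314 × 337) = -20.16548
Step 4: k = 2.54e+10 × exp(-20.16548)
Step 5: k = 2.54e+10 × 1.74680e-09 = 4.4369e+01 s⁻¹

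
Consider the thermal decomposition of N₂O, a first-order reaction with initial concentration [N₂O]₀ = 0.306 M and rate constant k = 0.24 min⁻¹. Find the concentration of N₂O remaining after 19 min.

0.003201 M

Step 1: For a first-order reaction: [N₂O] = [N₂O]₀ × e^(-kt)
Step 2: [N₂O] = 0.306 × e^(-0.24 × 19)
Step 3: [N₂O] = 0.306 × e^(-4.56)
Step 4: [N₂O] = 0.306 × 0.0104621 = 0.003201 M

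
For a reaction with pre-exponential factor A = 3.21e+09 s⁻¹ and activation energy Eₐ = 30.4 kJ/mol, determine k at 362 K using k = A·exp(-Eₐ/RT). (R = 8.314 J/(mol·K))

1.32e+05 s⁻¹

Step 1: Use the Arrhenius equation: k = A × exp(-Eₐ/RT)
Step 2: Convert Eₐ to J/mol: 30.4 kJ/mol = 30400 J/mol
Step 3: Calculate the exponent: -Eₐ/(RT) = -30400/(8.314 × 362) = -10.10078
Step 4: k = 3.21e+09 × exp(-10.10078)
Step 5: k = 3.21e+09 × 4.10475e-05 = 1.3176e+05 s⁻¹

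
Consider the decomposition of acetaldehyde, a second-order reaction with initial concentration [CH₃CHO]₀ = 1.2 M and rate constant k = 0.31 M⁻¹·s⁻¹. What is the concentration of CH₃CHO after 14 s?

0.1933 M

Step 1: For a second-order reaction: 1/[CH₃CHO] = 1/[CH₃CHO]₀ + kt
Step 2: 1/[CH₃CHO] = 1/1.2 + 0.31 × 14
Step 3: 1/[CH₃CHO] = 0.8333 + 4.34 = 5.173
Step 4: [CH₃CHO] = 1/5.173 = 0.1933 M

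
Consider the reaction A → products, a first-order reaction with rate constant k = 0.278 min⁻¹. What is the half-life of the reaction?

2.493 min

Step 1: For a first-order reaction, t₁/₂ = ln(2)/k
Step 2: t₁/₂ = ln(2)/0.278
Step 3: t₁/₂ = 0.6931/0.278 = 2.493 min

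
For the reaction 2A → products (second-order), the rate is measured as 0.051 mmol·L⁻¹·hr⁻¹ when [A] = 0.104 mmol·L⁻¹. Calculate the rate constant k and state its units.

4.715 (mmol·L⁻¹)⁻¹·hr⁻¹

Step 1: rate = k[A]^2, so k = rate / [A]^2.
Step 2: k = 0.051 / (0.104)^2 = 0.051 / 0.01082.
Step 3: k = 4.715 (mmol·L⁻¹)⁻¹·hr⁻¹.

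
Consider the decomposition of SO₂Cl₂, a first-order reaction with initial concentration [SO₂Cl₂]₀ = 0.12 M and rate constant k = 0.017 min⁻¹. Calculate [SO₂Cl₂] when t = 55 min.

0.04711 M

Step 1: For a first-order reaction: [SO₂Cl₂] = [SO₂Cl₂]₀ × e^(-kt)
Step 2: [SO₂Cl₂] = 0.12 × e^(-0.017 × 55)
Step 3: [SO₂Cl₂] = 0.12 × e^(-0.935)
Step 4: [SO₂Cl₂] = 0.12 × 0.392586 = 0.04711 M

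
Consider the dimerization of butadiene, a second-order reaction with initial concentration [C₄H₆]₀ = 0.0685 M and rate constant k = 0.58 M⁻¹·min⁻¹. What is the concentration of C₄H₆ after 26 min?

0.03369 M

Step 1: For a second-order reaction: 1/[C₄H₆] = 1/[C₄H₆]₀ + kt
Step 2: 1/[C₄H₆] = 1/0.0685 + 0.58 × 26
Step 3: 1/[C₄H₆] = 14.6 + 15.08 = 29.68
Step 4: [C₄H₆] = 1/29.68 = 0.03369 M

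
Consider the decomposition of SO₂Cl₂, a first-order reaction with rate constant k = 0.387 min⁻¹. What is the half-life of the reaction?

1.791 min

Step 1: For a first-order reaction, t₁/₂ = ln(2)/k
Step 2: t₁/₂ = ln(2)/0.387
Step 3: t₁/₂ = 0.6931/0.387 = 1.791 min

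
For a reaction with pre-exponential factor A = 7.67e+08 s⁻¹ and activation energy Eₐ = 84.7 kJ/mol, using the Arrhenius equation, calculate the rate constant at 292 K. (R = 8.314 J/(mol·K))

5.40e-07 s⁻¹

Step 1: Use the Arrhenius equation: k = A × exp(-Eₐ/RT)
Step 2: Convert Eₐ to J/mol: 84.7 kJ/mol = 84700 J/mol
Step 3: Calculate the exponent: -Eₐ/(RT) = -84700/(8.314 × 292) = -34.88916
Step 4: k = 7.67e+08 × exp(-34.88916)
Step 5: k = 7.67e+08 × 7.04418e-16 = 5.4029e-07 s⁻¹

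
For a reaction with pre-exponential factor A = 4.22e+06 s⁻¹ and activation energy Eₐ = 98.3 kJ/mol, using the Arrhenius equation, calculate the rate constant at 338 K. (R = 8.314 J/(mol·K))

2.71e-09 s⁻¹

Step 1: Use the Arrhenius equation: k = A × exp(-Eₐ/RT)
Step 2: Convert Eₐ to J/mol: 98.3 kJ/mol = 98300 J/mol
Step 3: Calculate the exponent: -Eₐ/(RT) = -98300/(8.314 × 338) = -34.98056
Step 4: k = 4.22e+06 × exp(-34.98056)
Step 5: k = 4.22e+06 × 6.42889e-16 = 2.7130e-09 s⁻¹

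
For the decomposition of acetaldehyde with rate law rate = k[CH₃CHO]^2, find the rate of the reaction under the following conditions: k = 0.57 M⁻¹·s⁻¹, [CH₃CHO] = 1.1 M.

0.6897 M/s

Step 1: Identify the rate law: rate = k[CH₃CHO]^2
Step 2: Substitute values: rate = 0.57 × (1.1)^2
Step 3: Calculate: rate = 0.57 × 1.21 = 0.6897 M/s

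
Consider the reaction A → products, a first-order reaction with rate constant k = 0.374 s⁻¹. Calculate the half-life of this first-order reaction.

1.853 s

Step 1: For a first-order reaction, t₁/₂ = ln(2)/k
Step 2: t₁/₂ = ln(2)/0.374
Step 3: t₁/₂ = 0.6931/0.374 = 1.853 s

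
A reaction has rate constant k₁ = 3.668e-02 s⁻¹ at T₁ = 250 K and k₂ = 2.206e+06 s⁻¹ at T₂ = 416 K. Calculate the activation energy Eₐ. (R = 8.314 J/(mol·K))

93.3 kJ/mol

Step 1: Use the two-temperature Arrhenius form: ln(k₂/k₁) = -Eₐ/R × (1/T₂ - 1/T₁)
Step 2: ln(k₂/k₁) = ln(2.206e+06/3.668e-02) = ln(6.01418e+07) = 17.9122
Step 3: 1/T₂ - 1/T₁ = 1/416 - 1/250 = -1.596154e-03 K⁻¹
Step 4: Eₐ = -R × ln(k₂/k₁) / (1/T₂ - 1/T₁) = -8.314 × 17.9122 / -1.596154e-03
Step 5: Eₐ = 9.3301e+04 J/mol = 93.3 kJ/mol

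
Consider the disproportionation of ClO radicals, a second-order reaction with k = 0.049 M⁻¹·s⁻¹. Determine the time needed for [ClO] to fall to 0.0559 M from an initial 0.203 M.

264.6 s

Step 1: For second-order: t = (1/[ClO] - 1/[ClO]₀)/k
Step 2: t = (1/0.0559 - 1/0.203)/0.049
Step 3: t = (17.89 - 4.926)/0.049
Step 4: t = 12.96/0.049 = 264.6 s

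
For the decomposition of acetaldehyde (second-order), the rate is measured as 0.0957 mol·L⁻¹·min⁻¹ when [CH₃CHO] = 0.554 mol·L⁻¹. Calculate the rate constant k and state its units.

0.3118 (mol·L⁻¹)⁻¹·min⁻¹

Step 1: rate = k[CH₃CHO]^2, so k = rate / [CH₃CHO]^2.
Step 2: k = 0.0957 / (0.554)^2 = 0.0957 / 0.3069.
Step 3: k = 0.3118 (mol·L⁻¹)⁻¹·min⁻¹.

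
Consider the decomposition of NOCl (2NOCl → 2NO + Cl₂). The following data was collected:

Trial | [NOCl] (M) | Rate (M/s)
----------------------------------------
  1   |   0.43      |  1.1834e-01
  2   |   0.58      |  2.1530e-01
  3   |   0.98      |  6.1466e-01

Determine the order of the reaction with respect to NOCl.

second order (2)

Step 1: Compare trials to find order n where rate₂/rate₁ = ([NOCl]₂/[NOCl]₁)^n
Step 2: rate₂/rate₁ = 2.1530e-01/1.1834e-01 = 1.819
Step 3: [NOCl]₂/[NOCl]₁ = 0.58/0.43 = 1.349
Step 4: n = ln(1.819)/ln(1.349) = 2.00 ≈ 2
Step 5: The reaction is second order in NOCl.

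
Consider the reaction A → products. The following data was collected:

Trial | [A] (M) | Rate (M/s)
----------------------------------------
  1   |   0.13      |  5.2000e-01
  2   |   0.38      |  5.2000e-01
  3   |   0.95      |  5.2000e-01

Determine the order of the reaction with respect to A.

zeroth order (0)

Step 1: Compare trials - when concentration changes, rate stays constant.
Step 2: rate₂/rate₁ = 5.2000e-01/5.2000e-01 = 1
Step 3: [A]₂/[A]₁ = 0.38/0.13 = 2.923
Step 4: Since rate ratio ≈ (conc ratio)^0, the reaction is zeroth order.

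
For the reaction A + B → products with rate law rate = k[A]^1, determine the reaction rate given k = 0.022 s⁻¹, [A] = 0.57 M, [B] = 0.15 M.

0.01254 M/s

Step 1: The rate law is rate = k[A]^1
Step 2: Note that the rate does not depend on [B] (zero order in B).
Step 3: rate = 0.022 × (0.57)^1 = 0.01254 M/s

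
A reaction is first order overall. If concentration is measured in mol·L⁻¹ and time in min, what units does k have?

min⁻¹

Step 1: For overall order n, rate = k × (concentration)^n.
Step 2: Rate has units mol·L⁻¹·min⁻¹; concentration term has units (mol·L⁻¹)^1.
Step 3: k = rate / (concentration)^n, so units of k = (mol·L⁻¹)^(1-1)·min⁻¹ = min⁻¹.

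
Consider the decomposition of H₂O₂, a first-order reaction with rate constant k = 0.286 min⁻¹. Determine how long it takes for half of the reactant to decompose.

2.424 min

Step 1: For a first-order reaction, t₁/₂ = ln(2)/k
Step 2: t₁/₂ = ln(2)/0.286
Step 3: t₁/₂ = 0.6931/0.286 = 2.424 min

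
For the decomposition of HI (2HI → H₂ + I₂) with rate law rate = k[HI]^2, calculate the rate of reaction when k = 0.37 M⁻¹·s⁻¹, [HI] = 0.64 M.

0.1516 M/s

Step 1: Identify the rate law: rate = k[HI]^2
Step 2: Substitute values: rate = 0.37 × (0.64)^2
Step 3: Calculate: rate = 0.37 × 0.4096 = 0.151552 M/s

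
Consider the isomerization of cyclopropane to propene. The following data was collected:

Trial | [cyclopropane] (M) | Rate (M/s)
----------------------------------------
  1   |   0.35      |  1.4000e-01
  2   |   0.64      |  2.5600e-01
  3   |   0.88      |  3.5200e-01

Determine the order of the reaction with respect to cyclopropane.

first order (1)

Step 1: Compare trials to find order n where rate₂/rate₁ = ([cyclopropane]₂/[cyclopropane]₁)^n
Step 2: rate₂/rate₁ = 2.5600e-01/1.4000e-01 = 1.829
Step 3: [cyclopropane]₂/[cyclopropane]₁ = 0.64/0.35 = 1.829
Step 4: n = ln(1.829)/ln(1.829) = 1.00 ≈ 1
Step 5: The reaction is first order in cyclopropane.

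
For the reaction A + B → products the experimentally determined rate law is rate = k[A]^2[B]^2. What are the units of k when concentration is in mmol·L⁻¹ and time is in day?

(mmol·L⁻¹)⁻³·day⁻¹

Step 1: Overall order = 2 + 2 = 4.
Step 2: rate has units mmol·L⁻¹·day⁻¹; [A]^2[B]^2 has units (mmol·L⁻¹)^4.
Step 3: k = rate/([A]^2[B]^2), so units of k = (mmol·L⁻¹)^(1-4)·day⁻¹ = (mmol·L⁻¹)⁻³·day⁻¹.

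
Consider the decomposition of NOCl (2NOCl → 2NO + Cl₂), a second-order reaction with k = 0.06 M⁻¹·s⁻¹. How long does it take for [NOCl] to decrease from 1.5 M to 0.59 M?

17.14 s

Step 1: For second-order: t = (1/[NOCl] - 1/[NOCl]₀)/k
Step 2: t = (1/0.59 - 1/1.5)/0.06
Step 3: t = (1.695 - 0.6667)/0.06
Step 4: t = 1.028/0.06 = 17.14 s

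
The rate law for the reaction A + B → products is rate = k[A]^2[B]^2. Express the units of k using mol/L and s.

(mol/L)⁻³·s⁻¹

Step 1: Overall order = 2 + 2 = 4.
Step 2: rate has units mol/L·s⁻¹; [A]^2[B]^2 has units (mol/L)^4.
Step 3: k = rate/([A]^2[B]^2), so units of k = (mol/L)^(1-4)·s⁻¹ = (mol/L)⁻³·s⁻¹.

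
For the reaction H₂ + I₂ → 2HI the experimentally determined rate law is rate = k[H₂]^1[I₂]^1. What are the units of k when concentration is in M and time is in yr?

M⁻¹·yr⁻¹

Step 1: Overall order = 1 + 1 = 2.
Step 2: rate has units M·yr⁻¹; [H₂]^1[I₂]^1 has units M^2.
Step 3: k = rate/([H₂]^1[I₂]^1), so units of k = M^(1-2)·yr⁻¹ = M⁻¹·yr⁻¹.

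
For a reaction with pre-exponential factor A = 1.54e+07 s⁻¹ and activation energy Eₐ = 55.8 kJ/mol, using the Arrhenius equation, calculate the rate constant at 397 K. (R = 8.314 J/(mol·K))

7.01e-01 s⁻¹

Step 1: Use the Arrhenius equation: k = A × exp(-Eₐ/RT)
Step 2: Convert Eₐ to J/mol: 55.8 kJ/mol = 55800 J/mol
Step 3: Calculate the exponent: -Eₐ/(RT) = -55800/(8.314 × 397) = -16.90572
Step 4: k = 1.54e+07 × exp(-16.90572)
Step 5: k = 1.54e+07 × 4.54924e-08 = 7.0058e-01 s⁻¹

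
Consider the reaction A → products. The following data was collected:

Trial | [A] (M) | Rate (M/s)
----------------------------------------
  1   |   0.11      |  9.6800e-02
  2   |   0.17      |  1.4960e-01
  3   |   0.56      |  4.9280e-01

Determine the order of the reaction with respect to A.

first order (1)

Step 1: Compare trials to find order n where rate₂/rate₁ = ([A]₂/[A]₁)^n
Step 2: rate₂/rate₁ = 1.4960e-01/9.6800e-02 = 1.545
Step 3: [A]₂/[A]₁ = 0.17/0.11 = 1.545
Step 4: n = ln(1.545)/ln(1.545) = 1.00 ≈ 1
Step 5: The reaction is first order in A.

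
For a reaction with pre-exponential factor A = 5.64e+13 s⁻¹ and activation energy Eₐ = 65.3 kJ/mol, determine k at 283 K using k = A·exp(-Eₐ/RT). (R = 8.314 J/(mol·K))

4.99e+01 s⁻¹

Step 1: Use the Arrhenius equation: k = A × exp(-Eₐ/RT)
Step 2: Convert Eₐ to J/mol: 65.3 kJ/mol = 65300 J/mol
Step 3: Calculate the exponent: -Eₐ/(RT) = -65300/(8.314 × 283) = -27.75343
Step 4: k = 5.64e+13 × exp(-27.75343)
Step 5: k = 5.64e+13 × 8.84787e-13 = 4.9902e+01 s⁻¹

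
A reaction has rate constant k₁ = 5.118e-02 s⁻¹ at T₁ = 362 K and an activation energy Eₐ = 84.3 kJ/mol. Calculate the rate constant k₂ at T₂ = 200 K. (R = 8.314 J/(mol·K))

7.176e-12 s⁻¹

Step 1: Use the two-temperature Arrhenius form: ln(k₂/k₁) = -Eₐ/R × (1/T₂ - 1/T₁)
Step 2: Convert Eₐ to J/mol: 84.3 kJ/mol = 84300 J/mol
Step 3: 1/T₂ - 1/T₁ = 1/200 - 1/362 = 2.237569e-03 K⁻¹
Step 4: ln(k₂/k₁) = -84300/8.314 × 2.237569e-03 = -22.68788
Step 5: k₂ = k₁ × exp(-22.68788) = 5.118e-02 × 1.40210e-10 = 7.176e-12 s⁻¹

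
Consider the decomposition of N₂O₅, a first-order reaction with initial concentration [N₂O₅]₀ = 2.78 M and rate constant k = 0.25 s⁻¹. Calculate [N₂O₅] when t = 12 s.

0.1384 M

Step 1: For a first-order reaction: [N₂O₅] = [N₂O₅]₀ × e^(-kt)
Step 2: [N₂O₅] = 2.78 × e^(-0.25 × 12)
Step 3: [N₂O₅] = 2.78 × e^(-3)
Step 4: [N₂O₅] = 2.78 × 0.0497871 = 0.1384 M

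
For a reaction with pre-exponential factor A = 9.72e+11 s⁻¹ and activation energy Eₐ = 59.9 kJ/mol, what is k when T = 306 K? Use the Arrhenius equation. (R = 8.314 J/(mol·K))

5.78e+01 s⁻¹

Step 1: Use the Arrhenius equation: k = A × exp(-Eₐ/RT)
Step 2: Convert Eₐ to J/mol: 59.9 kJ/mol = 59900 J/mol
Step 3: Calculate the exponent: -Eₐ/(RT) = -59900/(8.314 × 306) = -23.54482
Step 4: k = 9.72e+11 × exp(-23.54482)
Step 5: k = 9.72e+11 × 5.95134e-11 = 5.7847e+01 s⁻¹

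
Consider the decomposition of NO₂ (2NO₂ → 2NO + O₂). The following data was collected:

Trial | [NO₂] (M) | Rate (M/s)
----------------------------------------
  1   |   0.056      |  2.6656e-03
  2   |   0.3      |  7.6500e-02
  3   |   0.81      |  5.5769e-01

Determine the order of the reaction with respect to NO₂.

second order (2)

Step 1: Compare trials to find order n where rate₂/rate₁ = ([NO₂]₂/[NO₂]₁)^n
Step 2: rate₂/rate₁ = 7.6500e-02/2.6656e-03 = 28.7
Step 3: [NO₂]₂/[NO₂]₁ = 0.3/0.056 = 5.357
Step 4: n = ln(28.7)/ln(5.357) = 2.00 ≈ 2
Step 5: The reaction is second order in NO₂.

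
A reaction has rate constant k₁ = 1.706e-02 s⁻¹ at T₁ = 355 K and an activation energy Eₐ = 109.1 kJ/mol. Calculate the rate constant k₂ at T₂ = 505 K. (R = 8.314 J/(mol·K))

1.001e+03 s⁻¹

Step 1: Use the two-temperature Arrhenius form: ln(k₂/k₁) = -Eₐ/R × (1/T₂ - 1/T₁)
Step 2: Convert Eₐ to J/mol: 109.1 kJ/mol = 109100 J/mol
Step 3: 1/T₂ - 1/T₁ = 1/505 - 1/355 = -8.367034e-04 K⁻¹
Step 4: ln(k₂/k₁) = -109100/8.314 × -8.367034e-04 = 10.97959
Step 5: k₂ = k₁ × exp(10.97959) = 1.706e-02 × 5.86645e+04 = 1.001e+03 s⁻¹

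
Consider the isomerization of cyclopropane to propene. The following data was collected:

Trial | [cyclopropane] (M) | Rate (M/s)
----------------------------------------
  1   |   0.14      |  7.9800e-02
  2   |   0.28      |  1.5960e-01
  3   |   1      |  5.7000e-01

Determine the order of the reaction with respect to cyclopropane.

first order (1)

Step 1: Compare trials to find order n where rate₂/rate₁ = ([cyclopropane]₂/[cyclopropane]₁)^n
Step 2: rate₂/rate₁ = 1.5960e-01/7.9800e-02 = 2
Step 3: [cyclopropane]₂/[cyclopropane]₁ = 0.28/0.14 = 2
Step 4: n = ln(2)/ln(2) = 1.00 ≈ 1
Step 5: The reaction is first order in cyclopropane.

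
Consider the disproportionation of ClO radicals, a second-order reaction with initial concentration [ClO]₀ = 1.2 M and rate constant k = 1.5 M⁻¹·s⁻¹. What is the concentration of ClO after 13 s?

0.04918 M

Step 1: For a second-order reaction: 1/[ClO] = 1/[ClO]₀ + kt
Step 2: 1/[ClO] = 1/1.2 + 1.5 × 13
Step 3: 1/[ClO] = 0.8333 + 19.5 = 20.33
Step 4: [ClO] = 1/20.33 = 0.04918 M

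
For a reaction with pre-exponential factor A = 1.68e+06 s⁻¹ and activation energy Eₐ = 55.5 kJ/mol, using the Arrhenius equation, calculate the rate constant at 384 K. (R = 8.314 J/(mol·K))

4.74e-02 s⁻¹

Step 1: Use the Arrhenius equation: k = A × exp(-Eₐ/RT)
Step 2: Convert Eₐ to J/mol: 55.5 kJ/mol = 55500 J/mol
Step 3: Calculate the exponent: -Eₐ/(RT) = -55500/(8.314 × 384) = -17.38408
Step 4: k = 1.68e+06 × exp(-17.38408)
Step 5: k = 1.68e+06 × 2.81962e-08 = 4.7370e-02 s⁻¹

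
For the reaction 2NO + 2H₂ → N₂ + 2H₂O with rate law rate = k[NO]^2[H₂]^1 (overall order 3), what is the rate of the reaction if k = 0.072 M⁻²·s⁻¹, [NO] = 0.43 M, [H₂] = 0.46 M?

0.006124 M/s

Step 1: The rate law is rate = k[NO]^2[H₂]^1, overall order = 2+1 = 3
Step 2: Substitute values: rate = 0.072 × (0.43)^2 × (0.46)^1
Step 3: rate = 0.072 × 0.1849 × 0.46 = 0.00612389 M/s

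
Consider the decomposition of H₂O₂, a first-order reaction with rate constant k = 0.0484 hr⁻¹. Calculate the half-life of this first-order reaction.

14.32 hr

Step 1: For a first-order reaction, t₁/₂ = ln(2)/k
Step 2: t₁/₂ = ln(2)/0.0484
Step 3: t₁/₂ = 0.6931/0.0484 = 14.32 hr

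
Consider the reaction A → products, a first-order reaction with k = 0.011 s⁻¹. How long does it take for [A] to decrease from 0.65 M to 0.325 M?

63.01 s

Step 1: For first-order: t = ln([A]₀/[A])/k
Step 2: t = ln(0.65/0.325)/0.011
Step 3: t = ln(2)/0.011
Step 4: t = 0.6931/0.011 = 63.01 s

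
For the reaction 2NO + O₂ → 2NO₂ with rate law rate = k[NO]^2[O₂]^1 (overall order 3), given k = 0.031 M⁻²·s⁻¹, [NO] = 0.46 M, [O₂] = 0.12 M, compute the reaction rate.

0.0007872 M/s

Step 1: The rate law is rate = k[NO]^2[O₂]^1, overall order = 2+1 = 3
Step 2: Substitute values: rate = 0.031 × (0.46)^2 × (0.12)^1
Step 3: rate = 0.031 × 0.2116 × 0.12 = 0.000787152 M/s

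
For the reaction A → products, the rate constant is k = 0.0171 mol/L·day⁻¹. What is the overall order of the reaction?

zeroth order (0)

Step 1: The units of k for an nth-order reaction are (concentration)^(1-n)·(time)⁻¹.
Step 2: Here k has units mol/L·day⁻¹, so the concentration exponent is 1.
Step 3: 1 - n = 1 ⇒ n = 0. The reaction is zeroth order.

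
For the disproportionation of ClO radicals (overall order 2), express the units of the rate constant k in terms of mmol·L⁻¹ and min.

(mmol·L⁻¹)⁻¹·min⁻¹

Step 1: For overall order n, rate = k × (concentration)^n.
Step 2: Rate has units mmol·L⁻¹·min⁻¹; concentration term has units (mmol·L⁻¹)^2.
Step 3: k = rate / (concentration)^n, so units of k = (mmol·L⁻¹)^(1-2)·min⁻¹ = (mmol·L⁻¹)⁻¹·min⁻¹.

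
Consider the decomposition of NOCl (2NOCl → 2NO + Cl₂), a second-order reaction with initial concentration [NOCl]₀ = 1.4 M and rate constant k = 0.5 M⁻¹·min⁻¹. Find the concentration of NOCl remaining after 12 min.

0.1489 M

Step 1: For a second-order reaction: 1/[NOCl] = 1/[NOCl]₀ + kt
Step 2: 1/[NOCl] = 1/1.4 + 0.5 × 12
Step 3: 1/[NOCl] = 0.7143 + 6 = 6.714
Step 4: [NOCl] = 1/6.714 = 0.1489 M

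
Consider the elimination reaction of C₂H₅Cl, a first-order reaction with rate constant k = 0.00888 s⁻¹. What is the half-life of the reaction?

78.06 s

Step 1: For a first-order reaction, t₁/₂ = ln(2)/k
Step 2: t₁/₂ = ln(2)/0.00888
Step 3: t₁/₂ = 0.6931/0.00888 = 78.06 s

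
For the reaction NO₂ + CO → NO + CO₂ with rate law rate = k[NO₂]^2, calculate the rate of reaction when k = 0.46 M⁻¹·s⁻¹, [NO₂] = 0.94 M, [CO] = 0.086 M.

0.4065 M/s

Step 1: The rate law is rate = k[NO₂]^2
Step 2: Note that the rate does not depend on [CO] (zero order in CO).
Step 3: rate = 0.46 × (0.94)^2 = 0.406456 M/s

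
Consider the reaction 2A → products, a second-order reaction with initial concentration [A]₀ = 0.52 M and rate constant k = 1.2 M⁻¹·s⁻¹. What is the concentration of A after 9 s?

0.0786 M

Step 1: For a second-order reaction: 1/[A] = 1/[A]₀ + kt
Step 2: 1/[A] = 1/0.52 + 1.2 × 9
Step 3: 1/[A] = 1.923 + 10.8 = 12.72
Step 4: [A] = 1/12.72 = 0.0786 M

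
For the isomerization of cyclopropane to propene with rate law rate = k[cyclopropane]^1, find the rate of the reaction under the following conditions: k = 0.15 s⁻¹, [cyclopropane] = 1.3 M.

0.195 M/s

Step 1: Identify the rate law: rate = k[cyclopropane]^1
Step 2: Substitute values: rate = 0.15 × (1.3)^1
Step 3: Calculate: rate = 0.15 × 1.3 = 0.195 M/s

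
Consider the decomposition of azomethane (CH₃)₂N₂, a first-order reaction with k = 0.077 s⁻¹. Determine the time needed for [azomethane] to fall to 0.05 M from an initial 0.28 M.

22.37 s

Step 1: For first-order: t = ln([azomethane]₀/[azomethane])/k
Step 2: t = ln(0.28/0.05)/0.077
Step 3: t = ln(5.6)/0.077
Step 4: t = 1.723/0.077 = 22.37 s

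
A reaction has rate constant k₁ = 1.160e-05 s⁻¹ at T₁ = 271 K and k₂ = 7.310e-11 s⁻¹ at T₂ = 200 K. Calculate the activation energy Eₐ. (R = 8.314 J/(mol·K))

76.0 kJ/mol

Step 1: Use the two-temperature Arrhenius form: ln(k₂/k₁) = -Eₐ/R × (1/T₂ - 1/T₁)
Step 2: ln(k₂/k₁) = ln(7.310e-11/1.160e-05) = ln(6.30172e-06) = -11.9747
Step 3: 1/T₂ - 1/T₁ = 1/200 - 1/271 = 1.309963e-03 K⁻¹
Step 4: Eₐ = -R × ln(k₂/k₁) / (1/T₂ - 1/T₁) = -8.314 × -11.9747 / 1.309963e-03
Step 5: Eₐ = 7.6000e+04 J/mol = 76.0 kJ/mol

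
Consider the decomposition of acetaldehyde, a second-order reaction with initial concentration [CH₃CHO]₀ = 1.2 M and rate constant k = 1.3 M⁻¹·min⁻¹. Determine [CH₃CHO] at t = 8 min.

0.08902 M

Step 1: For a second-order reaction: 1/[CH₃CHO] = 1/[CH₃CHO]₀ + kt
Step 2: 1/[CH₃CHO] = 1/1.2 + 1.3 × 8
Step 3: 1/[CH₃CHO] = 0.8333 + 10.4 = 11.23
Step 4: [CH₃CHO] = 1/11.23 = 0.08902 M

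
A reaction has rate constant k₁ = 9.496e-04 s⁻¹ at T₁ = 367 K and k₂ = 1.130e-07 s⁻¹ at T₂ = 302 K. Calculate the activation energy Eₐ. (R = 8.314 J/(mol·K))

128.1 kJ/mol

Step 1: Use the two-temperature Arrhenius form: ln(k₂/k₁) = -Eₐ/R × (1/T₂ - 1/T₁)
Step 2: ln(k₂/k₁) = ln(1.130e-07/9.496e-04) = ln(0.000118997) = -9.03641
Step 3: 1/T₂ - 1/T₁ = 1/302 - 1/367 = 5.864626e-04 K⁻¹
Step 4: Eₐ = -R × ln(k₂/k₁) / (1/T₂ - 1/T₁) = -8.314 × -9.03641 / 5.864626e-04
Step 5: Eₐ = 1.2810e+05 J/mol = 128.1 kJ/mol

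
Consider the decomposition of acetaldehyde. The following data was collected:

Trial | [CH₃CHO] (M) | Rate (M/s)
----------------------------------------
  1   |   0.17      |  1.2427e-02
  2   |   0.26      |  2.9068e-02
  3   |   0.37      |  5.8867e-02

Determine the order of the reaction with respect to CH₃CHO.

second order (2)

Step 1: Compare trials to find order n where rate₂/rate₁ = ([CH₃CHO]₂/[CH₃CHO]₁)^n
Step 2: rate₂/rate₁ = 2.9068e-02/1.2427e-02 = 2.339
Step 3: [CH₃CHO]₂/[CH₃CHO]₁ = 0.26/0.17 = 1.529
Step 4: n = ln(2.339)/ln(1.529) = 2.00 ≈ 2
Step 5: The reaction is second order in CH₃CHO.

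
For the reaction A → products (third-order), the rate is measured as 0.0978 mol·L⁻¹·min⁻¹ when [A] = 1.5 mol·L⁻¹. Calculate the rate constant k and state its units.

0.02898 (mol·L⁻¹)⁻²·min⁻¹

Step 1: rate = k[A]^3, so k = rate / [A]^3.
Step 2: k = 0.0978 / (1.5)^3 = 0.0978 / 3.375.
Step 3: k = 0.02898 (mol·L⁻¹)⁻²·min⁻¹.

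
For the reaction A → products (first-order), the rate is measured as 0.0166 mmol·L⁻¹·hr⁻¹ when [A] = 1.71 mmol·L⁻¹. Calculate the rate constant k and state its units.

0.009708 hr⁻¹

Step 1: rate = k[A]^1, so k = rate / [A]^1.
Step 2: k = 0.0166 / (1.71)^1 = 0.0166 / 1.71.
Step 3: k = 0.009708 hr⁻¹.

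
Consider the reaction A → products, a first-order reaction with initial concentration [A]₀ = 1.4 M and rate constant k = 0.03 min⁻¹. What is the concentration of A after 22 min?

0.7236 M

Step 1: For a first-order reaction: [A] = [A]₀ × e^(-kt)
Step 2: [A] = 1.4 × e^(-0.03 × 22)
Step 3: [A] = 1.4 × e^(-0.66)
Step 4: [A] = 1.4 × 0.516851 = 0.7236 M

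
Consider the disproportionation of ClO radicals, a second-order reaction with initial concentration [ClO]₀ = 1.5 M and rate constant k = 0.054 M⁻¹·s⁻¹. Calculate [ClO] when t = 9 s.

0.8676 M

Step 1: For a second-order reaction: 1/[ClO] = 1/[ClO]₀ + kt
Step 2: 1/[ClO] = 1/1.5 + 0.054 × 9
Step 3: 1/[ClO] = 0.6667 + 0.486 = 1.153
Step 4: [ClO] = 1/1.153 = 0.8676 M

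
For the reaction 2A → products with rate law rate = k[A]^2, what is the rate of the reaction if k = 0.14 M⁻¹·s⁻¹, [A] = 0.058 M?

0.000471 M/s

Step 1: Identify the rate law: rate = k[A]^2
Step 2: Substitute values: rate = 0.14 × (0.058)^2
Step 3: Calculate: rate = 0.14 × 0.003364 = 0.00047096 M/s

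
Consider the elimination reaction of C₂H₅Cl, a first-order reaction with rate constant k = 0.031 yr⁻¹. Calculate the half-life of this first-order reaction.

22.36 yr

Step 1: For a first-order reaction, t₁/₂ = ln(2)/k
Step 2: t₁/₂ = ln(2)/0.031
Step 3: t₁/₂ = 0.6931/0.031 = 22.36 yr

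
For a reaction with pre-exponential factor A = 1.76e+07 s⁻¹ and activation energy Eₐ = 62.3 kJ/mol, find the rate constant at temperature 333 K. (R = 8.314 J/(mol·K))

2.97e-03 s⁻¹

Step 1: Use the Arrhenius equation: k = A × exp(-Eₐ/RT)
Step 2: Convert Eₐ to J/mol: 62.3 kJ/mol = 62300 J/mol
Step 3: Calculate the exponent: -Eₐ/(RT) = -62300/(8.314 × 333) = -22.50266
Step 4: k = 1.76e+07 × exp(-22.50266)
Step 5: k = 1.76e+07 × 1.68740e-10 = 2.9698e-03 s⁻¹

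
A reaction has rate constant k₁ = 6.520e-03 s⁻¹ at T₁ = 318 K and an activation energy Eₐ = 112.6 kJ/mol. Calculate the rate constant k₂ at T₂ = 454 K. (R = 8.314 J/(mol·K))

2.265e+03 s⁻¹

Step 1: Use the two-temperature Arrhenius form: ln(k₂/k₁) = -Eₐ/R × (1/T₂ - 1/T₁)
Step 2: Convert Eₐ to J/mol: 112.6 kJ/mol = 112600 J/mol
Step 3: 1/T₂ - 1/T₁ = 1/454 - 1/318 = -9.420109e-04 K⁻¹
Step 4: ln(k₂/k₁) = -112600/8.314 × -9.420109e-04 = 12.75805
Step 5: k₂ = k₁ × exp(12.75805) = 6.520e-03 × 3.47337e+05 = 2.265e+03 s⁻¹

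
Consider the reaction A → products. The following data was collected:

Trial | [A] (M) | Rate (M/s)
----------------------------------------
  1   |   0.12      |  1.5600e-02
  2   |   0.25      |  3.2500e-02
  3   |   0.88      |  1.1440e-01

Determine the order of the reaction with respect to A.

first order (1)

Step 1: Compare trials to find order n where rate₂/rate₁ = ([A]₂/[A]₁)^n
Step 2: rate₂/rate₁ = 3.2500e-02/1.5600e-02 = 2.083
Step 3: [A]₂/[A]₁ = 0.25/0.12 = 2.083
Step 4: n = ln(2.083)/ln(2.083) = 1.00 ≈ 1
Step 5: The reaction is first order in A.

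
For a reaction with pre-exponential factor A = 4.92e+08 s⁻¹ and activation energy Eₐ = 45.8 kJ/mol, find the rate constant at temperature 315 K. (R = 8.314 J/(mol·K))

1.25e+01 s⁻¹

Step 1: Use the Arrhenius equation: k = A × exp(-Eₐ/RT)
Step 2: Convert Eₐ to J/mol: 45.8 kJ/mol = 45800 J/mol
Step 3: Calculate the exponent: -Eₐ/(RT) = -45800/(8.314 × 315) = -17.48819
Step 4: k = 4.92e+08 × exp(-17.48819)
Step 5: k = 4.92e+08 × 2.54083e-08 = 1.2501e+01 s⁻¹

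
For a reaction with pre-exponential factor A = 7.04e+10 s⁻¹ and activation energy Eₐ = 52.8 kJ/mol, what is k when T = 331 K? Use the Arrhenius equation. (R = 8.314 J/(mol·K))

3.27e+02 s⁻¹

Step 1: Use the Arrhenius equation: k = A × exp(-Eₐ/RT)
Step 2: Convert Eₐ to J/mol: 52.8 kJ/mol = 52800 J/mol
Step 3: Calculate the exponent: -Eₐ/(RT) = -52800/(8.314 × 331) = -19.18651
Step 4: k = 7.04e+10 × exp(-19.18651)
Step 5: k = 7.04e+10 × 4.64948e-09 = 3.2732e+02 s⁻¹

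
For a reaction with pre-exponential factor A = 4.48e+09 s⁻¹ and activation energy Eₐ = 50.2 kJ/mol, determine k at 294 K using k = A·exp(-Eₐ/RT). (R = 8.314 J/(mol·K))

5.39e+00 s⁻¹

Step 1: Use the Arrhenius equation: k = A × exp(-Eₐ/RT)
Step 2: Convert Eₐ to J/mol: 50.2 kJ/mol = 50200 J/mol
Step 3: Calculate the exponent: -Eₐ/(RT) = -50200/(8.314 × 294) = -20.53744
Step 4: k = 4.48e+09 × exp(-20.53744)
Step 5: k = 4.48e+09 × 1.20421e-09 = 5.3949e+00 s⁻¹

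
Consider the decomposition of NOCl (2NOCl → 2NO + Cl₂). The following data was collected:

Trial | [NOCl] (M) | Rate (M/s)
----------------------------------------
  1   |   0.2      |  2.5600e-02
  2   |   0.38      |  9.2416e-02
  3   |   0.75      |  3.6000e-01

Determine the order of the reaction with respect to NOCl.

second order (2)

Step 1: Compare trials to find order n where rate₂/rate₁ = ([NOCl]₂/[NOCl]₁)^n
Step 2: rate₂/rate₁ = 9.2416e-02/2.5600e-02 = 3.61
Step 3: [NOCl]₂/[NOCl]₁ = 0.38/0.2 = 1.9
Step 4: n = ln(3.61)/ln(1.9) = 2.00 ≈ 2
Step 5: The reaction is second order in NOCl.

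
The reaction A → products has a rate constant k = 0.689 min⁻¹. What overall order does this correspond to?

first order (1)

Step 1: The units of k for an nth-order reaction are (concentration)^(1-n)·(time)⁻¹.
Step 2: Here k has units min⁻¹, so the concentration exponent is 0.
Step 3: 1 - n = 0 ⇒ n = 1. The reaction is first order.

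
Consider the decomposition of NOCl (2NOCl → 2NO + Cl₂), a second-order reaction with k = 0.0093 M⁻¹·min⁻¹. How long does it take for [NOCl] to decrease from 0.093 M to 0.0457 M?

1197 min

Step 1: For second-order: t = (1/[NOCl] - 1/[NOCl]₀)/k
Step 2: t = (1/0.0457 - 1/0.093)/0.0093
Step 3: t = (21.88 - 10.75)/0.0093
Step 4: t = 11.13/0.0093 = 1197 min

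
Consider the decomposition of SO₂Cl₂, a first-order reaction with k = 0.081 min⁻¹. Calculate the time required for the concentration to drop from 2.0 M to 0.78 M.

11.62 min

Step 1: For first-order: t = ln([SO₂Cl₂]₀/[SO₂Cl₂])/k
Step 2: t = ln(2.0/0.78)/0.081
Step 3: t = ln(2.564)/0.081
Step 4: t = 0.9416/0.081 = 11.62 min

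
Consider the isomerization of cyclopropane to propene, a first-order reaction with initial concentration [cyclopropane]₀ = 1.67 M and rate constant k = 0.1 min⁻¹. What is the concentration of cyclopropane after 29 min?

0.09189 M

Step 1: For a first-order reaction: [cyclopropane] = [cyclopropane]₀ × e^(-kt)
Step 2: [cyclopropane] = 1.67 × e^(-0.1 × 29)
Step 3: [cyclopropane] = 1.67 × e^(-2.9)
Step 4: [cyclopropane] = 1.67 × 0.0550232 = 0.09189 M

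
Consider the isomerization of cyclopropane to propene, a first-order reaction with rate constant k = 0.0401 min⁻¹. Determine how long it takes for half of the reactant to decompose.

17.29 min

Step 1: For a first-order reaction, t₁/₂ = ln(2)/k
Step 2: t₁/₂ = ln(2)/0.0401
Step 3: t₁/₂ = 0.6931/0.0401 = 17.29 min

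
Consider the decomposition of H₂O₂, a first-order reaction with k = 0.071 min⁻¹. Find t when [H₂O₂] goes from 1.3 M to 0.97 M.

4.124 min

Step 1: For first-order: t = ln([H₂O₂]₀/[H₂O₂])/k
Step 2: t = ln(1.3/0.97)/0.071
Step 3: t = ln(1.34)/0.071
Step 4: t = 0.2928/0.071 = 4.124 min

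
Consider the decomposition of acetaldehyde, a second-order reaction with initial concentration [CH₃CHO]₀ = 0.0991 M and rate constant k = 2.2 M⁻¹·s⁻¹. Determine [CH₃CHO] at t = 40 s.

0.01019 M

Step 1: For a second-order reaction: 1/[CH₃CHO] = 1/[CH₃CHO]₀ + kt
Step 2: 1/[CH₃CHO] = 1/0.0991 + 2.2 × 40
Step 3: 1/[CH₃CHO] = 10.09 + 88 = 98.09
Step 4: [CH₃CHO] = 1/98.09 = 0.01019 M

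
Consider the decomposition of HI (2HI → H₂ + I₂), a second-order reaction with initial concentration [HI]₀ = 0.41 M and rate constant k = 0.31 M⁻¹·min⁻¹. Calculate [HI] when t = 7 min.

0.217 M

Step 1: For a second-order reaction: 1/[HI] = 1/[HI]₀ + kt
Step 2: 1/[HI] = 1/0.41 + 0.31 × 7
Step 3: 1/[HI] = 2.439 + 2.17 = 4.609
Step 4: [HI] = 1/4.609 = 0.217 M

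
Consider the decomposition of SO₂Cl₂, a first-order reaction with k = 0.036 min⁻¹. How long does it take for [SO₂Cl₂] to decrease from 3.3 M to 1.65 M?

19.25 min

Step 1: For first-order: t = ln([SO₂Cl₂]₀/[SO₂Cl₂])/k
Step 2: t = ln(3.3/1.65)/0.036
Step 3: t = ln(2)/0.036
Step 4: t = 0.6931/0.036 = 19.25 min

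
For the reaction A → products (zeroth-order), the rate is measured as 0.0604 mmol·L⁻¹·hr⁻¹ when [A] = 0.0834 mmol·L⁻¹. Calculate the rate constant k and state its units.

0.0604 mmol·L⁻¹·hr⁻¹

Step 1: For a zeroth-order reaction, rate = k (independent of concentration).
Step 2: k = rate = 0.0604 mmol·L⁻¹·hr⁻¹.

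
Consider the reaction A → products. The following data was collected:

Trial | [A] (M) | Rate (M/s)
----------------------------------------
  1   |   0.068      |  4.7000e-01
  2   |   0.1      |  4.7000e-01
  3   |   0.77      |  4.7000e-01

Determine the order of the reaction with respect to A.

zeroth order (0)

Step 1: Compare trials - when concentration changes, rate stays constant.
Step 2: rate₂/rate₁ = 4.7000e-01/4.7000e-01 = 1
Step 3: [A]₂/[A]₁ = 0.1/0.068 = 1.471
Step 4: Since rate ratio ≈ (conc ratio)^0, the reaction is zeroth order.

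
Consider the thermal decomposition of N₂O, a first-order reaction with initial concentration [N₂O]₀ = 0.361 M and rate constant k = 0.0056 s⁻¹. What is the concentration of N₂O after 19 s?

0.3246 M

Step 1: For a first-order reaction: [N₂O] = [N₂O]₀ × e^(-kt)
Step 2: [N₂O] = 0.361 × e^(-0.0056 × 19)
Step 3: [N₂O] = 0.361 × e^(-0.1064)
Step 4: [N₂O] = 0.361 × 0.899065 = 0.3246 M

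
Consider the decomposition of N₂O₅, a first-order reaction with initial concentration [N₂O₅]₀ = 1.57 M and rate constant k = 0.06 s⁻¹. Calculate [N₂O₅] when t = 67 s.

0.02819 M

Step 1: For a first-order reaction: [N₂O₅] = [N₂O₅]₀ × e^(-kt)
Step 2: [N₂O₅] = 1.57 × e^(-0.06 × 67)
Step 3: [N₂O₅] = 1.57 × e^(-4.02)
Step 4: [N₂O₅] = 1.57 × 0.017953 = 0.02819 M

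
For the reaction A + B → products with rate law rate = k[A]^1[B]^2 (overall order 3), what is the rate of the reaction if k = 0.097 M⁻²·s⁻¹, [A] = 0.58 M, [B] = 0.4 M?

0.009002 M/s

Step 1: The rate law is rate = k[A]^1[B]^2, overall order = 1+2 = 3
Step 2: Substitute values: rate = 0.097 × (0.58)^1 × (0.4)^2
Step 3: rate = 0.097 × 0.58 × 0.16 = 0.0090016 M/s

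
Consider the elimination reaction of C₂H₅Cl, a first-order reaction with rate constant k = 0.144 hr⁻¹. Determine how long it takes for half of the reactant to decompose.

4.814 hr

Step 1: For a first-order reaction, t₁/₂ = ln(2)/k
Step 2: t₁/₂ = ln(2)/0.144
Step 3: t₁/₂ = 0.6931/0.144 = 4.814 hr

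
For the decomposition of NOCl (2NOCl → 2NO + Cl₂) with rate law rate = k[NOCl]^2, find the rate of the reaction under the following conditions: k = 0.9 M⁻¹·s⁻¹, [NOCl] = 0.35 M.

0.1102 M/s

Step 1: Identify the rate law: rate = k[NOCl]^2
Step 2: Substitute values: rate = 0.9 × (0.35)^2
Step 3: Calculate: rate = 0.9 × 0.1225 = 0.11025 M/s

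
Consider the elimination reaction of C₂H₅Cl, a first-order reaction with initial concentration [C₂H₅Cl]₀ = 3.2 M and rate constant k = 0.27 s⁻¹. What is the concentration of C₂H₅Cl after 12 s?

0.1253 M

Step 1: For a first-order reaction: [C₂H₅Cl] = [C₂H₅Cl]₀ × e^(-kt)
Step 2: [C₂H₅Cl] = 3.2 × e^(-0.27 × 12)
Step 3: [C₂H₅Cl] = 3.2 × e^(-3.24)
Step 4: [C₂H₅Cl] = 3.2 × 0.0391639 = 0.1253 M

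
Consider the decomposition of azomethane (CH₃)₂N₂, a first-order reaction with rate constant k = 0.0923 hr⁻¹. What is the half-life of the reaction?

7.51 hr

Step 1: For a first-order reaction, t₁/₂ = ln(2)/k
Step 2: t₁/₂ = ln(2)/0.0923
Step 3: t₁/₂ = 0.6931/0.0923 = 7.51 hr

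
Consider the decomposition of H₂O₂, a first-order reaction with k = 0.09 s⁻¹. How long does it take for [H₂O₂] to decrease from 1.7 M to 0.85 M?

7.702 s

Step 1: For first-order: t = ln([H₂O₂]₀/[H₂O₂])/k
Step 2: t = ln(1.7/0.85)/0.09
Step 3: t = ln(2)/0.09
Step 4: t = 0.6931/0.09 = 7.702 s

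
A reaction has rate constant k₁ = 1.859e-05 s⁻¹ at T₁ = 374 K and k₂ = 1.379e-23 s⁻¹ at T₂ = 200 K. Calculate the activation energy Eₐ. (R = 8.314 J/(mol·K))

149.2 kJ/mol

Step 1: Use the two-temperature Arrhenius form: ln(k₂/k₁) = -Eₐ/R × (1/T₂ - 1/T₁)
Step 2: ln(k₂/k₁) = ln(1.379e-23/1.859e-05) = ln(7.41797e-19) = -41.7452
Step 3: 1/T₂ - 1/T₁ = 1/200 - 1/374 = 2.326203e-03 K⁻¹
Step 4: Eₐ = -R × ln(k₂/k₁) / (1/T₂ - 1/T₁) = -8.314 × -41.7452 / 2.326203e-03
Step 5: Eₐ = 1.4920e+05 J/mol = 149.2 kJ/mol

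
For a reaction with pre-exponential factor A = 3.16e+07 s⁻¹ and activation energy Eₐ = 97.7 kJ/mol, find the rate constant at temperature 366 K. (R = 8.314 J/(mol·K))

3.59e-07 s⁻¹

Step 1: Use the Arrhenius equation: k = A × exp(-Eₐ/RT)
Step 2: Convert Eₐ to J/mol: 97.7 kJ/mol = 97700 J/mol
Step 3: Calculate the exponent: -Eₐ/(RT) = -97700/(8.314 × 366) = -32.10728
Step 4: k = 3.16e+07 × exp(-32.10728)
Step 5: k = 3.16e+07 × 1.13759e-14 = 3.5948e-07 s⁻¹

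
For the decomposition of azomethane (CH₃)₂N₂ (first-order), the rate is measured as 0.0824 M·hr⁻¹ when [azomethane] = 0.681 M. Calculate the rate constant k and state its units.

0.121 hr⁻¹

Step 1: rate = k[azomethane]^1, so k = rate / [azomethane]^1.
Step 2: k = 0.0824 / (0.681)^1 = 0.0824 / 0.681.
Step 3: k = 0.121 hr⁻¹.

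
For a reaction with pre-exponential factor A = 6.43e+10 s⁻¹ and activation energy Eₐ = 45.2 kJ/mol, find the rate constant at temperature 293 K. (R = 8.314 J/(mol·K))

5.62e+02 s⁻¹

Step 1: Use the Arrhenius equation: k = A × exp(-Eₐ/RT)
Step 2: Convert Eₐ to J/mol: 45.2 kJ/mol = 45200 J/mol
Step 3: Calculate the exponent: -Eₐ/(RT) = -45200/(8.314 × 293) = -18.55499
Step 4: k = 6.43e+10 × exp(-18.55499)
Step 5: k = 6.43e+10 × 8.74320e-09 = 5.6219e+02 s⁻¹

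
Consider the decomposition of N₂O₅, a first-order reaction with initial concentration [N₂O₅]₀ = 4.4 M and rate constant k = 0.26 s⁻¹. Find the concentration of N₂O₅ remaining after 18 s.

0.04083 M

Step 1: For a first-order reaction: [N₂O₅] = [N₂O₅]₀ × e^(-kt)
Step 2: [N₂O₅] = 4.4 × e^(-0.26 × 18)
Step 3: [N₂O₅] = 4.4 × e^(-4.68)
Step 4: [N₂O₅] = 4.4 × 0.00927901 = 0.04083 M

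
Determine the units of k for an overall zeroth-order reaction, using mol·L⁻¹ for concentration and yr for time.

mol·L⁻¹·yr⁻¹

Step 1: For overall order n, rate = k × (concentration)^n.
Step 2: Rate has units mol·L⁻¹·yr⁻¹; concentration term has units (mol·L⁻¹)^0.
Step 3: k = rate / (concentration)^n, so units of k = (mol·L⁻¹)^(1-0)·yr⁻¹ = mol·L⁻¹·yr⁻¹.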